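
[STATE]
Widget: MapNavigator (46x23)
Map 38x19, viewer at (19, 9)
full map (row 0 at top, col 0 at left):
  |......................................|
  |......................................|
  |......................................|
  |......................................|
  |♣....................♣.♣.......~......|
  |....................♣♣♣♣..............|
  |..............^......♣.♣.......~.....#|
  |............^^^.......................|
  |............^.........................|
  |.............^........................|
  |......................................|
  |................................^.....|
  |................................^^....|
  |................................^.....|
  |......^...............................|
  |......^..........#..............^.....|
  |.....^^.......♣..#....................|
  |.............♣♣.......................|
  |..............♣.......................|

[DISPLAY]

                                              
                                              
    ......................................    
    ......................................    
    ......................................    
    ......................................    
    ♣....................♣.♣.......~......    
    ....................♣♣♣♣..............    
    ..............^......♣.♣.......~.....#    
    ............^^^.......................    
    ............^.........................    
    .............^.....@..................    
    ......................................    
    ................................^.....    
    ................................^^....    
    ................................^.....    
    ......^...............................    
    ......^..........#..............^.....    
    .....^^.......♣..#....................    
    .............♣♣.......................    
    ..............♣.......................    
                                              
                                              


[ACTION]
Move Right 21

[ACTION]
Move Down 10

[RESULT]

^.......................                      
........................                      
........................                      
........................                      
..................^.....                      
..................^^....                      
..................^.....                      
........................                      
...#..............^.....                      
♣..#....................                      
♣.......................                      
♣......................@                      
                                              
                                              
                                              
                                              
                                              
                                              
                                              
                                              
                                              
                                              
                                              


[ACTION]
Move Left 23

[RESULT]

         ............^^^......................
         ............^........................
         .............^.......................
         .....................................
         ................................^....
         ................................^^...
         ................................^....
         ......^..............................
         ......^..........#..............^....
         .....^^.......♣..#...................
         .............♣♣......................
         ..............@......................
                                              
                                              
                                              
                                              
                                              
                                              
                                              
                                              
                                              
                                              
                                              


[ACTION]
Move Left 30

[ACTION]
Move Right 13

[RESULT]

          ............^^^.....................
          ............^.......................
          .............^......................
          ....................................
          ................................^...
          ................................^^..
          ................................^...
          ......^.............................
          ......^..........#..............^...
          .....^^.......♣..#..................
          .............♣♣.....................
          .............@♣.....................
                                              
                                              
                                              
                                              
                                              
                                              
                                              
                                              
                                              
                                              
                                              


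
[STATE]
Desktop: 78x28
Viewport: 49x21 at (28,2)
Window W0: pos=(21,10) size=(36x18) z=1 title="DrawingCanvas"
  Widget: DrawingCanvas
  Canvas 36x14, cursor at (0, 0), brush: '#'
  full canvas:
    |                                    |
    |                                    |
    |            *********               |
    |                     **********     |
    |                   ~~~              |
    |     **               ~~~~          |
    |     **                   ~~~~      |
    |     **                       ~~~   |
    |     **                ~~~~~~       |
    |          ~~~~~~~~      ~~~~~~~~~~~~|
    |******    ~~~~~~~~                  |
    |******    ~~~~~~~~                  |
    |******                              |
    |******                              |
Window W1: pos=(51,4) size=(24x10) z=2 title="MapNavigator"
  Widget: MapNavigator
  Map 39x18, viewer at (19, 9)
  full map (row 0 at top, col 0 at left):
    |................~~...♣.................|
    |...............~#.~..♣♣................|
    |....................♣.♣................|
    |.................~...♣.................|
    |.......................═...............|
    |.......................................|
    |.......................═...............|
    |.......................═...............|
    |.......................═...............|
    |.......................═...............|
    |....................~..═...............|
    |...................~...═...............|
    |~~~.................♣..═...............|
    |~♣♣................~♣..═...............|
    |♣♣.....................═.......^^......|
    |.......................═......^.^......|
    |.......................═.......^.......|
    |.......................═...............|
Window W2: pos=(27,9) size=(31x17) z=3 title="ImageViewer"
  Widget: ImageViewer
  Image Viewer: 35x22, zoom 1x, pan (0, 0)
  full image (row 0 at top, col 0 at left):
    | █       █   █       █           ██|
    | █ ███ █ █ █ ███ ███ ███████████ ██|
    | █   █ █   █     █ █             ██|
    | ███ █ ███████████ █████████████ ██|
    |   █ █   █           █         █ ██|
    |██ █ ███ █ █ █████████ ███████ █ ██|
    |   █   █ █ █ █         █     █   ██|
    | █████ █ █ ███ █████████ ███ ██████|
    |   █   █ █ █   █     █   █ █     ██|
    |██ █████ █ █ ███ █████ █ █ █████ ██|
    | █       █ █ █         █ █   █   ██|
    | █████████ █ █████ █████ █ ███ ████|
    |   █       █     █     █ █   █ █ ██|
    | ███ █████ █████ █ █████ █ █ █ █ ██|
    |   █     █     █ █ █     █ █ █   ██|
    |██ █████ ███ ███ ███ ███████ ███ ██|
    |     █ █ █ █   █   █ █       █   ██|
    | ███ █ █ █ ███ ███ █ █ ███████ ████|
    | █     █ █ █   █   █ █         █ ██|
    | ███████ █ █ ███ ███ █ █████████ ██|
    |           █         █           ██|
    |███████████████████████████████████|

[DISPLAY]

                                                 
                                                 
                       ┏━━━━━━━━━━━━━━━━━━━━━━┓  
                       ┃ MapNavigator         ┃  
                       ┠──────────────────────┨  
                       ┃...............═......┃  
                       ┃...............═......┃  
━━━━━━━━━━━━━━━━━━━━━━━━━━━━━┓.........═......┃  
 ImageViewer                 ┃.....@...═......┃  
─────────────────────────────┨......~..═......┃  
 █       █   █       █       ┃.....~...═......┃  
 █ ███ █ █ █ ███ ███ ████████┃━━━━━━━━━━━━━━━━┛  
 █   █ █   █     █ █         ┃                   
 ███ █ ███████████ ██████████┃                   
   █ █   █           █       ┃                   
██ █ ███ █ █ █████████ ██████┃                   
   █   █ █ █ █         █     ┃                   
 █████ █ █ ███ █████████ ███ ┃                   
   █   █ █ █   █     █   █ █ ┃                   
██ █████ █ █ ███ █████ █ █ ██┃                   
 █       █ █ █         █ █   ┃                   


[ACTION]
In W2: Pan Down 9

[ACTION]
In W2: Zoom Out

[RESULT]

                                                 
                                                 
                       ┏━━━━━━━━━━━━━━━━━━━━━━┓  
                       ┃ MapNavigator         ┃  
                       ┠──────────────────────┨  
                       ┃...............═......┃  
                       ┃...............═......┃  
━━━━━━━━━━━━━━━━━━━━━━━━━━━━━┓.........═......┃  
 ImageViewer                 ┃.....@...═......┃  
─────────────────────────────┨......~..═......┃  
██ █████ █ █ ███ █████ █ █ ██┃.....~...═......┃  
 █       █ █ █         █ █   ┃━━━━━━━━━━━━━━━━┛  
 █████████ █ █████ █████ █ ██┃                   
   █       █     █     █ █   ┃                   
 ███ █████ █████ █ █████ █ █ ┃                   
   █     █     █ █ █     █ █ ┃                   
██ █████ ███ ███ ███ ███████ ┃                   
     █ █ █ █   █   █ █       ┃                   
 ███ █ █ █ ███ ███ █ █ ██████┃                   
 █     █ █ █   █   █ █       ┃                   
 ███████ █ █ ███ ███ █ ██████┃                   


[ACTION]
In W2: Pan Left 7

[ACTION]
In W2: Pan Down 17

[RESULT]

                                                 
                                                 
                       ┏━━━━━━━━━━━━━━━━━━━━━━┓  
                       ┃ MapNavigator         ┃  
                       ┠──────────────────────┨  
                       ┃...............═......┃  
                       ┃...............═......┃  
━━━━━━━━━━━━━━━━━━━━━━━━━━━━━┓.........═......┃  
 ImageViewer                 ┃.....@...═......┃  
─────────────────────────────┨......~..═......┃  
                             ┃.....~...═......┃  
                             ┃━━━━━━━━━━━━━━━━┛  
                             ┃                   
                             ┃                   
                             ┃                   
                             ┃                   
                             ┃                   
                             ┃                   
                             ┃                   
                             ┃                   
                             ┃                   


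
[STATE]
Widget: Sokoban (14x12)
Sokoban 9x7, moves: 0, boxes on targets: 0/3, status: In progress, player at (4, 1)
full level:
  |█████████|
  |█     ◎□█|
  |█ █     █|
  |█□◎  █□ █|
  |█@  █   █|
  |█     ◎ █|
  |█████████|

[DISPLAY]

█████████     
█     ◎□█     
█ █     █     
█□◎  █□ █     
█@  █   █     
█     ◎ █     
█████████     
Moves: 0  0/3 
              
              
              
              


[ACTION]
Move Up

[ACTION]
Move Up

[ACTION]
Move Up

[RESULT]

█████████     
█□    ◎□█     
█@█     █     
█ ◎  █□ █     
█   █   █     
█     ◎ █     
█████████     
Moves: 2  0/3 
              
              
              
              


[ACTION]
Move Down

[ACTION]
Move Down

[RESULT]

█████████     
█□    ◎□█     
█ █     █     
█ ◎  █□ █     
█@  █   █     
█     ◎ █     
█████████     
Moves: 4  0/3 
              
              
              
              


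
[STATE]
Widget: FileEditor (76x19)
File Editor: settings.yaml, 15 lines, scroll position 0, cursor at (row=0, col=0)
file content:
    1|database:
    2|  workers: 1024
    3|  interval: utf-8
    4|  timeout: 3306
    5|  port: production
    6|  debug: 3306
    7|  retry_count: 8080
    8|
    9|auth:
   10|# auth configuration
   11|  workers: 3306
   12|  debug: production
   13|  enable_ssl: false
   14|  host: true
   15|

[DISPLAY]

█atabase:                                                                  ▲
  workers: 1024                                                            █
  interval: utf-8                                                          ░
  timeout: 3306                                                            ░
  port: production                                                         ░
  debug: 3306                                                              ░
  retry_count: 8080                                                        ░
                                                                           ░
auth:                                                                      ░
# auth configuration                                                       ░
  workers: 3306                                                            ░
  debug: production                                                        ░
  enable_ssl: false                                                        ░
  host: true                                                               ░
                                                                           ░
                                                                           ░
                                                                           ░
                                                                           ░
                                                                           ▼


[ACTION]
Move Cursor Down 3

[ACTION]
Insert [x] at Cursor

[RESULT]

database:                                                                  ▲
  workers: 1024                                                            █
  interval: utf-8                                                          ░
x█ timeout: 3306                                                           ░
  port: production                                                         ░
  debug: 3306                                                              ░
  retry_count: 8080                                                        ░
                                                                           ░
auth:                                                                      ░
# auth configuration                                                       ░
  workers: 3306                                                            ░
  debug: production                                                        ░
  enable_ssl: false                                                        ░
  host: true                                                               ░
                                                                           ░
                                                                           ░
                                                                           ░
                                                                           ░
                                                                           ▼


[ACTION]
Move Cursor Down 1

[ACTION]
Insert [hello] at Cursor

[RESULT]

database:                                                                  ▲
  workers: 1024                                                            █
  interval: utf-8                                                          ░
x  timeout: 3306                                                           ░
 hello█port: production                                                    ░
  debug: 3306                                                              ░
  retry_count: 8080                                                        ░
                                                                           ░
auth:                                                                      ░
# auth configuration                                                       ░
  workers: 3306                                                            ░
  debug: production                                                        ░
  enable_ssl: false                                                        ░
  host: true                                                               ░
                                                                           ░
                                                                           ░
                                                                           ░
                                                                           ░
                                                                           ▼


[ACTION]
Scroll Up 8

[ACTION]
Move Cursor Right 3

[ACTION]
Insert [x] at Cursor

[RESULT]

database:                                                                  ▲
  workers: 1024                                                            █
  interval: utf-8                                                          ░
x  timeout: 3306                                                           ░
 hello pox█t: production                                                   ░
  debug: 3306                                                              ░
  retry_count: 8080                                                        ░
                                                                           ░
auth:                                                                      ░
# auth configuration                                                       ░
  workers: 3306                                                            ░
  debug: production                                                        ░
  enable_ssl: false                                                        ░
  host: true                                                               ░
                                                                           ░
                                                                           ░
                                                                           ░
                                                                           ░
                                                                           ▼


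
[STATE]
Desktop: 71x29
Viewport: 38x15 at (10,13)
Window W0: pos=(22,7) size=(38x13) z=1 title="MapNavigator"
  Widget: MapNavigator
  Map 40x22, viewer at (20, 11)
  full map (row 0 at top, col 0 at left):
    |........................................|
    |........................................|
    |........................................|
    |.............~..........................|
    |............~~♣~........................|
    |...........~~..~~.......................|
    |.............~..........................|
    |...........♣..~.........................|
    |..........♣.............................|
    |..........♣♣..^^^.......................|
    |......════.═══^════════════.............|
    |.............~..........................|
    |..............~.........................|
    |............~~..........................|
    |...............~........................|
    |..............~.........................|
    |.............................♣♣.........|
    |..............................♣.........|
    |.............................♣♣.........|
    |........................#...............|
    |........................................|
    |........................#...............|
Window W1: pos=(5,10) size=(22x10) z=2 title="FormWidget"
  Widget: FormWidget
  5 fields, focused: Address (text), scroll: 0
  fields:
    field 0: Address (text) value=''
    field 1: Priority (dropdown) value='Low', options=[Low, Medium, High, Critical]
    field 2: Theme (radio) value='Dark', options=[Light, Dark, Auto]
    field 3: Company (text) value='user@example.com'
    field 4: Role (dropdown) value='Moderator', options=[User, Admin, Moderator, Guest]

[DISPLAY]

dress:    [    ]┃════.═══^════════════
iority:   [Low▼]┃.......~......@......
eme:      ( ) Li┃........~............
mpany:    [user]┃......~~.............
le:       [Mod▼]┃.........~...........
                ┃........~............
━━━━━━━━━━━━━━━━┛━━━━━━━━━━━━━━━━━━━━━
                                      
                                      
                                      
                                      
                                      
                                      
                                      
                                      


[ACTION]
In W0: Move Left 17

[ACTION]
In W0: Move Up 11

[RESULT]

dress:    [    ]┃                     
iority:   [Low▼]┃           ...@......
eme:      ( ) Li┃           ..........
mpany:    [user]┃           ..........
le:       [Mod▼]┃           ..........
                ┃           ..........
━━━━━━━━━━━━━━━━┛━━━━━━━━━━━━━━━━━━━━━
                                      
                                      
                                      
                                      
                                      
                                      
                                      
                                      


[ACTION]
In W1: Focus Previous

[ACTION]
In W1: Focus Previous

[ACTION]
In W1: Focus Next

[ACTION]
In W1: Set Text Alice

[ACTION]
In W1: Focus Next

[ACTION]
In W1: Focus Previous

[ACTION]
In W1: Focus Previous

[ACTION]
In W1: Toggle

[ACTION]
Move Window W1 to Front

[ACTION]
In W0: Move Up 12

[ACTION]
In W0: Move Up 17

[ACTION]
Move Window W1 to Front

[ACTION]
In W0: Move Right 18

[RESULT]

dress:    [    ]┃                     
iority:   [Low▼]┃..............@......
eme:      ( ) Li┃.....................
mpany:    [user]┃.....................
le:       [Mod▼]┃......~..............
                ┃.....~~♣~............
━━━━━━━━━━━━━━━━┛━━━━━━━━━━━━━━━━━━━━━
                                      
                                      
                                      
                                      
                                      
                                      
                                      
                                      


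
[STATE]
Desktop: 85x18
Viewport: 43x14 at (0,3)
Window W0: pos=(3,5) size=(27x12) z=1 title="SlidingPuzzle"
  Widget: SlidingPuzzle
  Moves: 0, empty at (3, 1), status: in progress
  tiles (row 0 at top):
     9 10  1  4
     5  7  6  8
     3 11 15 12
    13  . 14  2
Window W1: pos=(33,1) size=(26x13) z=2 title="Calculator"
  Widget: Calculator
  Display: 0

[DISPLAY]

                                 ┠─────────
                                 ┃         
   ┏━━━━━━━━━━━━━━━━━━━━━━━━━┓   ┃┌───┬───┬
   ┃ SlidingPuzzle           ┃   ┃│ 7 │ 8 │
   ┠─────────────────────────┨   ┃├───┼───┼
   ┃┌────┬────┬────┬────┐    ┃   ┃│ 4 │ 5 │
   ┃│  9 │ 10 │  1 │  4 │    ┃   ┃├───┼───┼
   ┃├────┼────┼────┼────┤    ┃   ┃│ 1 │ 2 │
   ┃│  5 │  7 │  6 │  8 │    ┃   ┃├───┼───┼
   ┃├────┼────┼────┼────┤    ┃   ┃│ 0 │ . │
   ┃│  3 │ 11 │ 15 │ 12 │    ┃   ┗━━━━━━━━━
   ┃├────┼────┼────┼────┤    ┃             
   ┃│ 13 │    │ 14 │  2 │    ┃             
   ┗━━━━━━━━━━━━━━━━━━━━━━━━━┛             


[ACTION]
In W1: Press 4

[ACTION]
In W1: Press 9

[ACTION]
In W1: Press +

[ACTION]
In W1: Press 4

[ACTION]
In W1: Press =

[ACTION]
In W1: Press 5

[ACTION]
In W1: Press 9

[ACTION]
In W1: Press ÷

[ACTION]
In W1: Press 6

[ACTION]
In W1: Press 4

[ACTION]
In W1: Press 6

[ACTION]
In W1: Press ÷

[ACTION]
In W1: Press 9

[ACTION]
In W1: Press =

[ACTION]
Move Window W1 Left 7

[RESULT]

                          ┠────────────────
                          ┃           0.010
   ┏━━━━━━━━━━━━━━━━━━━━━━┃┌───┬───┬───┬───
   ┃ SlidingPuzzle        ┃│ 7 │ 8 │ 9 │ ÷ 
   ┠──────────────────────┃├───┼───┼───┼───
   ┃┌────┬────┬────┬────┐ ┃│ 4 │ 5 │ 6 │ × 
   ┃│  9 │ 10 │  1 │  4 │ ┃├───┼───┼───┼───
   ┃├────┼────┼────┼────┤ ┃│ 1 │ 2 │ 3 │ - 
   ┃│  5 │  7 │  6 │  8 │ ┃├───┼───┼───┼───
   ┃├────┼────┼────┼────┤ ┃│ 0 │ . │ = │ + 
   ┃│  3 │ 11 │ 15 │ 12 │ ┗━━━━━━━━━━━━━━━━
   ┃├────┼────┼────┼────┤    ┃             
   ┃│ 13 │    │ 14 │  2 │    ┃             
   ┗━━━━━━━━━━━━━━━━━━━━━━━━━┛             


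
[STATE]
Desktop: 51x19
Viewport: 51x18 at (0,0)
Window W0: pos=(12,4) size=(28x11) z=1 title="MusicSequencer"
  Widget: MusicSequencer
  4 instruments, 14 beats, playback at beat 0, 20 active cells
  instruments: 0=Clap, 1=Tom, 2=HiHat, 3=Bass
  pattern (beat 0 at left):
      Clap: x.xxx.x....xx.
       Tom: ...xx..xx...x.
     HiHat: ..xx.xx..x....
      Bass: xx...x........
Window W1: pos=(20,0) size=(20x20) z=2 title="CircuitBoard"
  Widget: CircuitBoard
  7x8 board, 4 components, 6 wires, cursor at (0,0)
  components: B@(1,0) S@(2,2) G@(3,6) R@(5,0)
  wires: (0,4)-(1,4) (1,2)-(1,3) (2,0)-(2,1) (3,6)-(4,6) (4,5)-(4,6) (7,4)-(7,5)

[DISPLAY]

                    ┏━━━━━━━━━━━━━━━━━━┓           
                    ┃ CircuitBoard     ┃           
                    ┠──────────────────┨           
                    ┃   0 1 2 3 4 5 6  ┃           
            ┏━━━━━━━┃0  [.]            ┃           
            ┃ MusicS┃                  ┃           
            ┠───────┃1   B       · ─ · ┃           
            ┃      ▼┃                  ┃           
            ┃  Clap█┃2   · ─ ·   S     ┃           
            ┃   Tom·┃                  ┃           
            ┃ HiHat·┃3                 ┃           
            ┃  Bass█┃                  ┃           
            ┃       ┃4                 ┃           
            ┃       ┃                  ┃           
            ┗━━━━━━━┃5   R             ┃           
                    ┃                  ┃           
                    ┃6                 ┃           
                    ┃                  ┃           


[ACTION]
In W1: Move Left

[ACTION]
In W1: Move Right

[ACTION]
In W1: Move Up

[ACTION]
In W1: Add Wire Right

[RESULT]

                    ┏━━━━━━━━━━━━━━━━━━┓           
                    ┃ CircuitBoard     ┃           
                    ┠──────────────────┨           
                    ┃   0 1 2 3 4 5 6  ┃           
            ┏━━━━━━━┃0      [.]─ ·     ┃           
            ┃ MusicS┃                  ┃           
            ┠───────┃1   B       · ─ · ┃           
            ┃      ▼┃                  ┃           
            ┃  Clap█┃2   · ─ ·   S     ┃           
            ┃   Tom·┃                  ┃           
            ┃ HiHat·┃3                 ┃           
            ┃  Bass█┃                  ┃           
            ┃       ┃4                 ┃           
            ┃       ┃                  ┃           
            ┗━━━━━━━┃5   R             ┃           
                    ┃                  ┃           
                    ┃6                 ┃           
                    ┃                  ┃           


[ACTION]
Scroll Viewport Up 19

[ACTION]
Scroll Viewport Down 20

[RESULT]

                    ┃ CircuitBoard     ┃           
                    ┠──────────────────┨           
                    ┃   0 1 2 3 4 5 6  ┃           
            ┏━━━━━━━┃0      [.]─ ·     ┃           
            ┃ MusicS┃                  ┃           
            ┠───────┃1   B       · ─ · ┃           
            ┃      ▼┃                  ┃           
            ┃  Clap█┃2   · ─ ·   S     ┃           
            ┃   Tom·┃                  ┃           
            ┃ HiHat·┃3                 ┃           
            ┃  Bass█┃                  ┃           
            ┃       ┃4                 ┃           
            ┃       ┃                  ┃           
            ┗━━━━━━━┃5   R             ┃           
                    ┃                  ┃           
                    ┃6                 ┃           
                    ┃                  ┃           
                    ┃7                 ┃           


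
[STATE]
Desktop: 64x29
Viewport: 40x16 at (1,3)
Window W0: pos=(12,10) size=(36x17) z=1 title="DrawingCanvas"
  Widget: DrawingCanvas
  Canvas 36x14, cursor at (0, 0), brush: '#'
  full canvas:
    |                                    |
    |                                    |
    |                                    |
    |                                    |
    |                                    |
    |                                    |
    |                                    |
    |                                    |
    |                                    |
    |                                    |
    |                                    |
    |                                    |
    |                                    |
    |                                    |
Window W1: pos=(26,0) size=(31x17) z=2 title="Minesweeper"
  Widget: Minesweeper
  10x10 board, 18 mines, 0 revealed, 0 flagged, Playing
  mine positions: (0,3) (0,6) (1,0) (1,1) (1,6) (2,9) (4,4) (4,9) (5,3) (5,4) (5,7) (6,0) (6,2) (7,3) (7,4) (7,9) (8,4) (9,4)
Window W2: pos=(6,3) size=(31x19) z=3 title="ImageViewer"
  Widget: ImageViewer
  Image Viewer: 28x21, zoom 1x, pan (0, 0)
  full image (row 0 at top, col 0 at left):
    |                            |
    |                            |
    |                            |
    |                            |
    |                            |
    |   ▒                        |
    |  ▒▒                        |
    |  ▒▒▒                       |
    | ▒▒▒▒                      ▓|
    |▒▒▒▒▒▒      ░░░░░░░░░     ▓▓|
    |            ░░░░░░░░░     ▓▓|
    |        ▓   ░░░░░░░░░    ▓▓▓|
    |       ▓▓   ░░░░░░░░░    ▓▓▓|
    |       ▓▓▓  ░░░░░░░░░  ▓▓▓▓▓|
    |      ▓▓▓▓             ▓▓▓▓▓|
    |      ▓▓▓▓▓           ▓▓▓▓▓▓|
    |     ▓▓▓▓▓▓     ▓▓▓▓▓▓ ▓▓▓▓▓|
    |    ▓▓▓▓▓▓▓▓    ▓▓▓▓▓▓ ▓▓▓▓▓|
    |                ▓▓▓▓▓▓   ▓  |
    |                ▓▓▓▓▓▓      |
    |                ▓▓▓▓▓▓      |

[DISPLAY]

     ┏━━━━━━━━━━━━━━━━━━━━━━━━━━━━━┓    
     ┃ ImageViewer                 ┃    
     ┠─────────────────────────────┨    
     ┃                             ┃    
     ┃                             ┃    
     ┃                             ┃    
     ┃                             ┃    
     ┃                             ┃    
     ┃   ▒                         ┃    
     ┃  ▒▒                         ┃    
     ┃  ▒▒▒                        ┃    
     ┃ ▒▒▒▒                      ▓ ┃    
     ┃▒▒▒▒▒▒      ░░░░░░░░░     ▓▓ ┃    
     ┃            ░░░░░░░░░     ▓▓ ┃━━━━
     ┃        ▓   ░░░░░░░░░    ▓▓▓ ┃    
     ┃       ▓▓   ░░░░░░░░░    ▓▓▓ ┃    


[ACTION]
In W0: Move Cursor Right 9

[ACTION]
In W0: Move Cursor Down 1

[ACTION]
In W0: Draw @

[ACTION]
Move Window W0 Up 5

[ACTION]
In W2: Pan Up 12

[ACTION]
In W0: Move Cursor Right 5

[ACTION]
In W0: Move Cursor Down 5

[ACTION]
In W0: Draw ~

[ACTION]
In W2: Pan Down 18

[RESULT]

     ┏━━━━━━━━━━━━━━━━━━━━━━━━━━━━━┓    
     ┃ ImageViewer                 ┃    
     ┠─────────────────────────────┨    
     ┃                ▓▓▓▓▓▓   ▓   ┃    
     ┃                ▓▓▓▓▓▓       ┃    
     ┃                ▓▓▓▓▓▓       ┃    
     ┃                             ┃    
     ┃                             ┃    
     ┃                             ┃    
     ┃                             ┃    
     ┃                             ┃    
     ┃                             ┃    
     ┃                             ┃    
     ┃                             ┃━━━━
     ┃                             ┃    
     ┃                             ┃    


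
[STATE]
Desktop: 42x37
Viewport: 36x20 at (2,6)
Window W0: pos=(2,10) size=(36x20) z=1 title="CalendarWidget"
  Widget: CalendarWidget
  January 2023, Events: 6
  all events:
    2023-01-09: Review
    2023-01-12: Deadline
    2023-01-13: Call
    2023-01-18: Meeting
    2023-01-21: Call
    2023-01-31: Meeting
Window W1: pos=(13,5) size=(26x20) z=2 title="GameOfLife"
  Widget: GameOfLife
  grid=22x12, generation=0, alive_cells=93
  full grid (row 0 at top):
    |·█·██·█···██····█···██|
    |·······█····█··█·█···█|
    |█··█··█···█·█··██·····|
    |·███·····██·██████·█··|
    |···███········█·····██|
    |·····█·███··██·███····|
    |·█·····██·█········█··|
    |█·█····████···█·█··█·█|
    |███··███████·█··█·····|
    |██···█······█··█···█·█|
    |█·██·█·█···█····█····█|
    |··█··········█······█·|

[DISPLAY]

           ┃ GameOfLife             
           ┠────────────────────────
           ┃Gen: 0                  
           ┃·█·██·█···██····█···██  
┏━━━━━━━━━━┃·······█····█··█·█···█  
┃ CalendarW┃█··█··█···█·█··██·····  
┠──────────┃·███·····██·██████·█··  
┃          ┃···███········█·····██  
┃Mo Tu We T┃·····█·███··██·███····  
┃          ┃·█·····██·█········█··  
┃ 2  3  4  ┃█·█····████···█·█··█·█  
┃ 9* 10 11 ┃███··███████·█··█·····  
┃16 17 18* ┃██···█······█··█···█·█  
┃23 24 25 2┃█·██·█·█···█····█····█  
┃30 31*    ┃··█··········█······█·  
┃          ┃                        
┃          ┃                        
┃          ┃                        
┃          ┗━━━━━━━━━━━━━━━━━━━━━━━━
┃                                  ┃


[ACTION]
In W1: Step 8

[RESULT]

           ┃ GameOfLife             
           ┠────────────────────────
           ┃Gen: 8                  
           ┃······███···█·········  
┏━━━━━━━━━━┃····██·██·█···█·······  
┃ CalendarW┃··········█·█·██······  
┠──────────┃···█····██··█·········  
┃          ┃·····█·█·█·········█··  
┃Mo Tu We T┃·····█············█·█·  
┃          ┃····█···█·········█·█·  
┃ 2  3  4  ┃····█······█·······█··  
┃ 9* 10 11 ┃···█··██·██·██········  
┃16 17 18* ┃··███·██···█··········  
┃23 24 25 2┃···█████··············  
┃30 31*    ┃·····█················  
┃          ┃                        
┃          ┃                        
┃          ┃                        
┃          ┗━━━━━━━━━━━━━━━━━━━━━━━━
┃                                  ┃


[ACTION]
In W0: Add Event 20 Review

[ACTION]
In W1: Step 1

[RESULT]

           ┃ GameOfLife             
           ┠────────────────────────
           ┃Gen: 9                  
           ┃·····██·██············  
┏━━━━━━━━━━┃·····█··█·····██······  
┃ CalendarW┃····█··█··█···██······  
┠──────────┃········████·█········  
┃          ┃····█·█··█·········█··  
┃Mo Tu We T┃····███·█·········█·█·  
┃          ┃····██············█·█·  
┃ 2  3  4  ┃···███·██████······█··  
┃ 9* 10 11 ┃··█···███·█·█·········  
┃16 17 18* ┃··█·······███·········  
┃23 24 25 2┃··█····█··············  
┃30 31*    ┃·····█················  
┃          ┃                        
┃          ┃                        
┃          ┃                        
┃          ┗━━━━━━━━━━━━━━━━━━━━━━━━
┃                                  ┃
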